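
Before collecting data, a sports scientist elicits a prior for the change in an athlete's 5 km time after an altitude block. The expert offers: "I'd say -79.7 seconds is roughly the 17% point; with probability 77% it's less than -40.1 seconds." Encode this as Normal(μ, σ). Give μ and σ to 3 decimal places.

μ = -57.382, σ = 23.390

For Normal(μ,σ), the p-quantile is μ + z_p·σ. Here z_{0.17} = -0.9542, z_{0.77} = 0.7388.
So -79.7 = μ − 0.9542σ and -40.1 = μ + 0.7388σ.
Subtracting: σ = (-40.1 − -79.7)/(0.7388 − (-0.9542)) = 23.390.
Then μ = -79.7 − (-0.9542)·23.390 = -57.382.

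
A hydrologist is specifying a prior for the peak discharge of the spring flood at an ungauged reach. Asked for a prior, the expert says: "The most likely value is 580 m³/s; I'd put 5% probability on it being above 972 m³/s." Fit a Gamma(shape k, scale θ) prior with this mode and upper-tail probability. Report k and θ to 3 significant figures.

k ≈ 11.5, θ ≈ 55.4

Gamma(k,θ) with k>1 has mode (k−1)θ, so θ = 580/(k−1).
Need P(X < 972) = 0.95 with θ tied to k this way. Start at k = 2, θ = 580: P(X<972) ≈ 0.499.
Too low — raise k to concentrate. Iterating converges to k ≈ 11.5.
Then θ = 580/(11.5−1) ≈ 55.4.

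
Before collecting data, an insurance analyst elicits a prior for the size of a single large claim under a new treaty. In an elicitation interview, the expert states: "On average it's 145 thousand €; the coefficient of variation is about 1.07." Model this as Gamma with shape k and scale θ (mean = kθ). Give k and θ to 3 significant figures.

k ≈ 0.873, θ ≈ 166

For Gamma(k, scale θ): mean = kθ, variance = kθ², so CV = 1/√k.
CV = 1.07, hence k = 1/CV² = 0.873.
Then θ = mean/k = 145/0.873 = 166.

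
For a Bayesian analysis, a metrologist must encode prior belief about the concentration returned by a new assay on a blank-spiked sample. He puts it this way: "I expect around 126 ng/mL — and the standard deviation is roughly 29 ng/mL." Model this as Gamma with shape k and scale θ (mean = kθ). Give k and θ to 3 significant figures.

k ≈ 18.9, θ ≈ 6.67

For Gamma(k, scale θ): mean = kθ, variance = kθ², so CV = 1/√k.
CV = SD/mean = 29/126 = 0.2302, hence k = 1/CV² = 18.9.
Then θ = mean/k = 126/18.9 = 6.67.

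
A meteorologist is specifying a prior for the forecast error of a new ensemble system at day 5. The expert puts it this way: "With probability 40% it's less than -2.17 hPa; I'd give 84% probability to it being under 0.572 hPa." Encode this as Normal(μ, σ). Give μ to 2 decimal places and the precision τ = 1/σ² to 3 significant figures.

μ = -1.61, τ = 0.207

The p-quantile of Normal(μ,σ) is μ + z_p·σ, with z_{0.4} = -0.2533 and z_{0.84} = 0.9945.
Eliminate σ: μ = (z₂·x₁ − z₁·x₂)/(z₂ − z₁) = (0.9945·-2.17 − (-0.2533)·0.572)/1.248 = -1.61.
Then σ = (x₂ − x₁)/(z₂ − z₁) = (0.572 − -2.17)/1.248 = 2.20.
Precision τ = 1/σ² = 1/2.197² = 0.207.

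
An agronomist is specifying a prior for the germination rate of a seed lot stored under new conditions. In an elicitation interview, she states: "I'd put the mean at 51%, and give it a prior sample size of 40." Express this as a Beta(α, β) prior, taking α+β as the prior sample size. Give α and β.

α = 20.4, β = 19.6

Under the effective-sample-size interpretation, Beta(α, β) has prior mean α/(α+β) and prior sample size α+β.
So α+β = 40 and α/(α+β) = 0.51, giving α = 0.51·40 = 20.4 and β = 40 − 20.4 = 19.6.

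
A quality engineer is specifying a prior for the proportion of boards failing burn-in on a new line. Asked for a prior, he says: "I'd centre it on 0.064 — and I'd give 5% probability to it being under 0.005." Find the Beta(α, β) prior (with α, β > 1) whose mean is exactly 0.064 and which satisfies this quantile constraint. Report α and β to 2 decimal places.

α ≈ 1.17, β ≈ 17.12

With mean 0.064 fixed, write α = 0.064s, β = 0.936s where s = α+β.
Need P(θ < 0.005) = 0.05 under Beta(0.064s, 0.936s). Normal approximation: (q−m)/√(m(1−m)/s) ≈ z_{0.05} = -1.64, so s ≈ 0.064·0.936·(-1.64)²/(0.005−0.064)² = 46.6.
At s = 46.6: P(θ<0.005) ≈ 0.002. Adjusting to match 0.05 gives s ≈ 18.29.
So α = 0.064·18.29 ≈ 1.17, β = 0.936·18.29 ≈ 17.12.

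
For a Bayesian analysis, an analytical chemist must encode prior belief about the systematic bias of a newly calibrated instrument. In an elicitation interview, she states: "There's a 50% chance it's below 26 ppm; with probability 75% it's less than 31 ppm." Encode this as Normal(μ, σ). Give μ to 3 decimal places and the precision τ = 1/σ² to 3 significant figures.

For Normal(μ,σ), the p-quantile is μ + z_p·σ. Here z_{0.5} = 0, z_{0.75} = 0.6745.
So 26 = μ + 0σ and 31 = μ + 0.6745σ.
Subtracting: σ = (31 − 26)/(0.6745 − (0)) = 7.413.
Then μ = 26 − (0)·7.413 = 26.000.
Precision τ = 1/σ² = 1/7.413² = 0.0182.

μ = 26.000, τ = 0.0182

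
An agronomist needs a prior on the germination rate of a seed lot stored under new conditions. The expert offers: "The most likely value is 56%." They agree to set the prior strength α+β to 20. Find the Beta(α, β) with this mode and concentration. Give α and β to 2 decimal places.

α = 11.08, β = 8.92

For α,β > 1 the Beta mode is (α−1)/(α+β−2). With α+β = 20, the mode is (α−1)/18.
Set (α−1)/18 = 0.56 → α = 1 + 0.56·18 = 11.08.
β = 20 − α = 8.92.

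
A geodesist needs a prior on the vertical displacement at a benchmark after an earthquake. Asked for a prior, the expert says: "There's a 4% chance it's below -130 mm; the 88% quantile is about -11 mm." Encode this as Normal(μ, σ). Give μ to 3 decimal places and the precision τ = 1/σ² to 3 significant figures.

μ = -58.792, τ = 0.000604

The p-quantile of Normal(μ,σ) is μ + z_p·σ, with z_{0.04} = -1.751 and z_{0.88} = 1.175.
Eliminate σ: μ = (z₂·x₁ − z₁·x₂)/(z₂ − z₁) = (1.175·-130 − (-1.751)·-11)/2.926 = -58.792.
Then σ = (x₂ − x₁)/(z₂ − z₁) = (-11 − -130)/2.926 = 40.674.
Precision τ = 1/σ² = 1/40.67² = 0.000604.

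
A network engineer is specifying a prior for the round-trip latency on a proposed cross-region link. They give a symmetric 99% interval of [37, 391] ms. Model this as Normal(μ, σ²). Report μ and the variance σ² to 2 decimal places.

A symmetric 99% interval runs μ ± z·σ with z = 2.576.
Half-width = 177, so σ = 177/2.576 = 68.716 and σ² = 4721.85.
μ is the interval midpoint, 214.00.

μ = 214.00, σ² = 4721.85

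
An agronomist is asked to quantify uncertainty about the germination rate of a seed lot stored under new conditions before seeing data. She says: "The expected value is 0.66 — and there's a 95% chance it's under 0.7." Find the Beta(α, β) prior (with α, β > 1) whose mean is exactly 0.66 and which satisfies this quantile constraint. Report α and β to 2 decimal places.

α ≈ 243.74, β ≈ 125.56

With mean 0.66 fixed, write α = 0.66s, β = 0.34s where s = α+β.
Need P(θ < 0.7) = 0.95 under Beta(0.66s, 0.34s). Normal approximation: (q−m)/√(m(1−m)/s) ≈ z_{0.95} = 1.64, so s ≈ 0.66·0.34·(1.64)²/(0.7−0.66)² = 379.5.
At s = 379.5: P(θ<0.7) ≈ 0.952. Adjusting to match 0.95 gives s ≈ 369.30.
So α = 0.66·369.30 ≈ 243.74, β = 0.34·369.30 ≈ 125.56.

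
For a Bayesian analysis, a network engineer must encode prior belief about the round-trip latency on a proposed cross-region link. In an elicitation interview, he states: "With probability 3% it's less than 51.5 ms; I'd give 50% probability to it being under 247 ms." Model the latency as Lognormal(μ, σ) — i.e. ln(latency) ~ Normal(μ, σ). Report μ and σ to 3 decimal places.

If T ~ Lognormal(μ,σ) then ln T ~ Normal(μ,σ), so the p-quantile of ln T is μ + z_p·σ.
ln(51.5) = 3.942 and ln(247) = 5.509; z_{0.03} = -1.881, z_{0.5} = 0.
σ = (5.509 − 3.942)/(0 − (-1.881)) = 0.834.
μ = 3.942 − (-1.881)·0.834 = 5.509.

μ ≈ 5.509, σ ≈ 0.834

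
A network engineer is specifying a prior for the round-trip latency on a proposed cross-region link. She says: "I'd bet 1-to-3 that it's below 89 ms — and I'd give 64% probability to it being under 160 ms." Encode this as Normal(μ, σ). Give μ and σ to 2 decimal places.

μ = 135.36, σ = 68.74

The p-quantile of Normal(μ,σ) is μ + z_p·σ, with z_{0.25} = -0.6745 and z_{0.64} = 0.3585.
Eliminate σ: μ = (z₂·x₁ − z₁·x₂)/(z₂ − z₁) = (0.3585·89 − (-0.6745)·160)/1.033 = 135.36.
Then σ = (x₂ − x₁)/(z₂ − z₁) = (160 − 89)/1.033 = 68.74.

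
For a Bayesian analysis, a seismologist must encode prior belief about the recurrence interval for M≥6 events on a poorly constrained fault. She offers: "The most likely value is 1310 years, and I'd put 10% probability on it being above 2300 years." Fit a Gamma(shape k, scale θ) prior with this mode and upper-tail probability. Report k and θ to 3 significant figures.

k ≈ 7, θ ≈ 218

Gamma(k,θ) with k>1 has mode (k−1)θ, so θ = 1310/(k−1).
Need P(X < 2300) = 0.9 with θ tied to k this way. Start at k = 2, θ = 1310: P(X<2300) ≈ 0.524.
Too low — raise k to concentrate. Iterating converges to k ≈ 7.
Then θ = 1310/(7−1) ≈ 218.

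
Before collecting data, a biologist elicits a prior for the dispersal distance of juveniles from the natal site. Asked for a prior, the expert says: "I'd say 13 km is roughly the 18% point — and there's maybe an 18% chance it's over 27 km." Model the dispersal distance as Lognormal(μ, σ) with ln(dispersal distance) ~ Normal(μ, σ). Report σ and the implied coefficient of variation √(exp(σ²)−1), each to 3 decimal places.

σ ≈ 0.399, CV ≈ 0.416

If T ~ Lognormal(μ,σ) then ln T ~ Normal(μ,σ), so the p-quantile of ln T is μ + z_p·σ.
ln(13) = 2.565 and ln(27) = 3.296; z_{0.18} = -0.9154, z_{0.82} = 0.9154.
σ = (3.296 − 2.565)/(0.9154 − (-0.9154)) = 0.399.
μ = 2.565 − (-0.9154)·0.399 = 2.930.
CV = √(exp(σ²)−1) = √(exp(0.1594)−1) = 0.416.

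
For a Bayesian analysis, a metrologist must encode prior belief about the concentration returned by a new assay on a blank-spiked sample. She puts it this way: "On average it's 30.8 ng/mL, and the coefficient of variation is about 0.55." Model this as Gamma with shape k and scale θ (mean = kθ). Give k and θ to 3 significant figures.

For Gamma(k, scale θ): mean = kθ, variance = kθ², so CV = 1/√k.
CV = 0.55, hence k = 1/CV² = 3.31.
Then θ = mean/k = 30.8/3.31 = 9.32.

k ≈ 3.31, θ ≈ 9.32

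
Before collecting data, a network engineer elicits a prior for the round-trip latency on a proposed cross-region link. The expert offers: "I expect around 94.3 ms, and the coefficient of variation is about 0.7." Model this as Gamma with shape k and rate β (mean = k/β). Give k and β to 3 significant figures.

k ≈ 2.04, β ≈ 0.0216

For Gamma(k, rate β): mean = k/β, variance = k/β², so CV = 1/√k.
CV = 0.7, hence k = 1/CV² = 2.04.
Then β = k/mean = 2.04/94.3 = 0.0216.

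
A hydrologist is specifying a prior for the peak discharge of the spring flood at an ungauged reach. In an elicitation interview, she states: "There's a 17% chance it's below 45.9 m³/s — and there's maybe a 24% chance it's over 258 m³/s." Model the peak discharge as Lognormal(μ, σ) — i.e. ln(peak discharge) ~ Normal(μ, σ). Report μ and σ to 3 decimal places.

μ ≈ 4.819, σ ≈ 1.040

If T ~ Lognormal(μ,σ) then ln T ~ Normal(μ,σ), so the p-quantile of ln T is μ + z_p·σ.
ln(45.9) = 3.826 and ln(258) = 5.553; z_{0.17} = -0.9542, z_{0.76} = 0.7063.
σ = (5.553 − 3.826)/(0.7063 − (-0.9542)) = 1.040.
μ = 3.826 − (-0.9542)·1.040 = 4.819.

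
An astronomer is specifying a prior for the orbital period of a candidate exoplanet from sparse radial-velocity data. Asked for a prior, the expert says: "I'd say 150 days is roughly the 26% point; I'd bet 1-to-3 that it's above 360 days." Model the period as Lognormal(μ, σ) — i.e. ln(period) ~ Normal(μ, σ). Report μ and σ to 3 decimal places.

μ ≈ 5.438, σ ≈ 0.664

If T ~ Lognormal(μ,σ) then ln T ~ Normal(μ,σ), so the p-quantile of ln T is μ + z_p·σ.
ln(150) = 5.011 and ln(360) = 5.886; z_{0.26} = -0.6433, z_{0.75} = 0.6745.
σ = (5.886 − 5.011)/(0.6745 − (-0.6433)) = 0.664.
μ = 5.011 − (-0.6433)·0.664 = 5.438.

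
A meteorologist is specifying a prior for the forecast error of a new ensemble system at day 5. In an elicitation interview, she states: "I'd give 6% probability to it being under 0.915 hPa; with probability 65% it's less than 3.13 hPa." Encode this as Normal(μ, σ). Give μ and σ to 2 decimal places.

For Normal(μ,σ), the p-quantile is μ + z_p·σ. Here z_{0.06} = -1.555, z_{0.65} = 0.3853.
So 0.915 = μ − 1.555σ and 3.13 = μ + 0.3853σ.
Subtracting: σ = (3.13 − 0.915)/(0.3853 − (-1.555)) = 1.14.
Then μ = 0.915 − (-1.555)·1.14 = 2.69.

μ = 2.69, σ = 1.14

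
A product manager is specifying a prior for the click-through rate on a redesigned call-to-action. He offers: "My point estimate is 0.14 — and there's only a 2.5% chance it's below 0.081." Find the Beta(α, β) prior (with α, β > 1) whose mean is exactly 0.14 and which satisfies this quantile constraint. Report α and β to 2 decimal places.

With mean 0.14 fixed, write α = 0.14s, β = 0.86s where s = α+β.
Need P(θ < 0.081) = 0.025 under Beta(0.14s, 0.86s). Normal approximation: (q−m)/√(m(1−m)/s) ≈ z_{0.025} = -1.96, so s ≈ 0.14·0.86·(-1.96)²/(0.081−0.14)² = 132.9.
At s = 132.9: P(θ<0.081) ≈ 0.013. Adjusting to match 0.025 gives s ≈ 105.87.
So α = 0.14·105.87 ≈ 14.82, β = 0.86·105.87 ≈ 91.05.

α ≈ 14.82, β ≈ 91.05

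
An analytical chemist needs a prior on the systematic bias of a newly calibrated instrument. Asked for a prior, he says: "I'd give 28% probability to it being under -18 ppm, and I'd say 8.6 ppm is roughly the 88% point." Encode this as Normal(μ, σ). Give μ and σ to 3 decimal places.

For Normal(μ,σ), the p-quantile is μ + z_p·σ. Here z_{0.28} = -0.5828, z_{0.88} = 1.175.
So -18 = μ − 0.5828σ and 8.6 = μ + 1.175σ.
Subtracting: σ = (8.6 − -18)/(1.175 − (-0.5828)) = 15.132.
Then μ = -18 − (-0.5828)·15.132 = -9.180.

μ = -9.180, σ = 15.132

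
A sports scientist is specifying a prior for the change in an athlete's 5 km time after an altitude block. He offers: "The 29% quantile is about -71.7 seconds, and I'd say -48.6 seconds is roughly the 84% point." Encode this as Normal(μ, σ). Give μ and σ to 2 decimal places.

μ = -63.44, σ = 14.92

The p-quantile of Normal(μ,σ) is μ + z_p·σ, with z_{0.29} = -0.5534 and z_{0.84} = 0.9945.
Eliminate σ: μ = (z₂·x₁ − z₁·x₂)/(z₂ − z₁) = (0.9945·-71.7 − (-0.5534)·-48.6)/1.548 = -63.44.
Then σ = (x₂ − x₁)/(z₂ − z₁) = (-48.6 − -71.7)/1.548 = 14.92.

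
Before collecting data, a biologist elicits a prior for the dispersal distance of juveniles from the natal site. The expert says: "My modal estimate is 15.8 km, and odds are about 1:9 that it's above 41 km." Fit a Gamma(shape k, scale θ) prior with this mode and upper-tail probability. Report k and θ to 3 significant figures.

k ≈ 3.11, θ ≈ 7.49

Gamma(k,θ) with k>1 has mode (k−1)θ, so θ = 15.8/(k−1).
Need P(X < 41) = 0.9 with θ tied to k this way. Start at k = 2, θ = 15.8: P(X<41) ≈ 0.732.
Too low — raise k to concentrate. Iterating converges to k ≈ 3.11.
Then θ = 15.8/(3.11−1) ≈ 7.49.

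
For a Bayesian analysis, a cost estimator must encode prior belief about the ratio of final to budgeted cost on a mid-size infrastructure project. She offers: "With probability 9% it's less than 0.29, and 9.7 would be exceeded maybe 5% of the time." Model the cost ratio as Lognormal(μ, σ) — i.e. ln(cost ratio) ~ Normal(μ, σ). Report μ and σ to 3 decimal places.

If T ~ Lognormal(μ,σ) then ln T ~ Normal(μ,σ), so the p-quantile of ln T is μ + z_p·σ.
ln(0.29) = -1.238 and ln(9.7) = 2.272; z_{0.09} = -1.341, z_{0.95} = 1.645.
σ = (2.272 − -1.238)/(1.645 − (-1.341)) = 1.176.
μ = -1.238 − (-1.341)·1.176 = 0.338.

μ ≈ 0.338, σ ≈ 1.176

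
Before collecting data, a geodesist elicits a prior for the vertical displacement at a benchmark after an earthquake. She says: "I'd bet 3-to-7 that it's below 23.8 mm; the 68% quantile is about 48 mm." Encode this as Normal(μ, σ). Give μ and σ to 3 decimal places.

μ = 36.592, σ = 24.393

The p-quantile of Normal(μ,σ) is μ + z_p·σ, with z_{0.3} = -0.5244 and z_{0.68} = 0.4677.
Eliminate σ: μ = (z₂·x₁ − z₁·x₂)/(z₂ − z₁) = (0.4677·23.8 − (-0.5244)·48)/0.9921 = 36.592.
Then σ = (x₂ − x₁)/(z₂ − z₁) = (48 − 23.8)/0.9921 = 24.393.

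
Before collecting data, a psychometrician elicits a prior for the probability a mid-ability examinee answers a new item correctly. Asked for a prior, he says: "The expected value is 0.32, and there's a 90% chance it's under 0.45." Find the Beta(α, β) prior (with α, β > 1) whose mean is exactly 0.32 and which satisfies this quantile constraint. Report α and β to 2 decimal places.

α ≈ 7.01, β ≈ 14.89

With mean 0.32 fixed, write α = 0.32s, β = 0.68s where s = α+β.
Need P(θ < 0.45) = 0.9 under Beta(0.32s, 0.68s). Normal approximation: (q−m)/√(m(1−m)/s) ≈ z_{0.9} = 1.28, so s ≈ 0.32·0.68·(1.28)²/(0.45−0.32)² = 21.1.
At s = 21.1: P(θ<0.45) ≈ 0.896. Adjusting to match 0.9 gives s ≈ 21.90.
So α = 0.32·21.90 ≈ 7.01, β = 0.68·21.90 ≈ 14.89.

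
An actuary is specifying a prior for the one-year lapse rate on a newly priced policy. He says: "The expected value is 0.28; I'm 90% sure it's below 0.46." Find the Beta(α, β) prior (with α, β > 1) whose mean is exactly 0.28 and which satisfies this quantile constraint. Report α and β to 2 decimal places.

With mean 0.28 fixed, write α = 0.28s, β = 0.72s where s = α+β.
Need P(θ < 0.46) = 0.9 under Beta(0.28s, 0.72s). Normal approximation: (q−m)/√(m(1−m)/s) ≈ z_{0.9} = 1.28, so s ≈ 0.28·0.72·(1.28)²/(0.46−0.28)² = 10.2.
At s = 10.2: P(θ<0.46) ≈ 0.895. Adjusting to match 0.9 gives s ≈ 10.77.
So α = 0.28·10.77 ≈ 3.02, β = 0.72·10.77 ≈ 7.76.

α ≈ 3.02, β ≈ 7.76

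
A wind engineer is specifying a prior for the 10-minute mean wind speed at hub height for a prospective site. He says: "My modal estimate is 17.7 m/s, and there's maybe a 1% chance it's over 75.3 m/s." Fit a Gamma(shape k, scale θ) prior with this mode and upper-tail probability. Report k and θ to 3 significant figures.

Gamma(k,θ) with k>1 has mode (k−1)θ, so θ = 17.7/(k−1).
Need P(X < 75.3) = 0.99 with θ tied to k this way. Start at k = 2, θ = 17.7: P(X<75.3) ≈ 0.925.
Too low — raise k to concentrate. Iterating converges to k ≈ 2.96.
Then θ = 17.7/(2.96−1) ≈ 9.03.

k ≈ 2.96, θ ≈ 9.03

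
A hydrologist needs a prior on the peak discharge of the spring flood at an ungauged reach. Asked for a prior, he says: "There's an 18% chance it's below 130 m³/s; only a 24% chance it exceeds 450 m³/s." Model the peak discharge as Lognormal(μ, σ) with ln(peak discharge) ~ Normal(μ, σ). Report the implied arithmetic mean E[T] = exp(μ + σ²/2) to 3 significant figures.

E[T] ≈ 351 m³/s

If T ~ Lognormal(μ,σ) then ln T ~ Normal(μ,σ), so the p-quantile of ln T is μ + z_p·σ.
ln(130) = 4.868 and ln(450) = 6.109; z_{0.18} = -0.9154, z_{0.76} = 0.7063.
σ = (6.109 − 4.868)/(0.7063 − (-0.9154)) = 0.766.
μ = 4.868 − (-0.9154)·0.766 = 5.568.
E[T] = exp(μ + σ²/2) = exp(5.568 + 0.2931) = 351 m³/s.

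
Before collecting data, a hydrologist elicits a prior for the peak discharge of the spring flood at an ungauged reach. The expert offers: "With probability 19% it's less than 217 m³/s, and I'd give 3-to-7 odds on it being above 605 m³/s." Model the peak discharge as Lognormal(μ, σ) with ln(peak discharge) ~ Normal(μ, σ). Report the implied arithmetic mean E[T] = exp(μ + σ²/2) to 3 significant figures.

E[T] ≈ 539 m³/s

If T ~ Lognormal(μ,σ) then ln T ~ Normal(μ,σ), so the p-quantile of ln T is μ + z_p·σ.
ln(217) = 5.38 and ln(605) = 6.405; z_{0.19} = -0.8779, z_{0.7} = 0.5244.
σ = (6.405 − 5.38)/(0.5244 − (-0.8779)) = 0.731.
μ = 5.38 − (-0.8779)·0.731 = 6.022.
E[T] = exp(μ + σ²/2) = exp(6.022 + 0.2673) = 539 m³/s.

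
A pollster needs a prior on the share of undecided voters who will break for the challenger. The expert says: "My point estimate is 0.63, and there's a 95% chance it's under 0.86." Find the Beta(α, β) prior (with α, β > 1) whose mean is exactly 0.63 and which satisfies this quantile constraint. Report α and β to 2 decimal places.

α ≈ 5.89, β ≈ 3.46

With mean 0.63 fixed, write α = 0.63s, β = 0.37s where s = α+β.
Need P(θ < 0.86) = 0.95 under Beta(0.63s, 0.37s). Normal approximation: (q−m)/√(m(1−m)/s) ≈ z_{0.95} = 1.64, so s ≈ 0.63·0.37·(1.64)²/(0.86−0.63)² = 11.9.
At s = 11.9: P(θ<0.86) ≈ 0.970. Adjusting to match 0.95 gives s ≈ 9.35.
So α = 0.63·9.35 ≈ 5.89, β = 0.37·9.35 ≈ 3.46.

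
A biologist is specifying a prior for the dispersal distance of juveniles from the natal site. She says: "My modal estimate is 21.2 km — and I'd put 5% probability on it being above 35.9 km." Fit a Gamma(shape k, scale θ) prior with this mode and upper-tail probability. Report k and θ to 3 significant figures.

k ≈ 11.1, θ ≈ 2.11

Gamma(k,θ) with k>1 has mode (k−1)θ, so θ = 21.2/(k−1).
Need P(X < 35.9) = 0.95 with θ tied to k this way. Start at k = 2, θ = 21.2: P(X<35.9) ≈ 0.505.
Too low — raise k to concentrate. Iterating converges to k ≈ 11.1.
Then θ = 21.2/(11.1−1) ≈ 2.11.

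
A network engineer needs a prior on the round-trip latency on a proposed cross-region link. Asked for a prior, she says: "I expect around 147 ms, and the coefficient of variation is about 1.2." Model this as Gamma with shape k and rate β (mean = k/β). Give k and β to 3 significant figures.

k ≈ 0.694, β ≈ 0.00472

For Gamma(k, rate β): mean = k/β, variance = k/β², so CV = 1/√k.
CV = 1.2, hence k = 1/CV² = 0.694.
Then β = k/mean = 0.694/147 = 0.00472.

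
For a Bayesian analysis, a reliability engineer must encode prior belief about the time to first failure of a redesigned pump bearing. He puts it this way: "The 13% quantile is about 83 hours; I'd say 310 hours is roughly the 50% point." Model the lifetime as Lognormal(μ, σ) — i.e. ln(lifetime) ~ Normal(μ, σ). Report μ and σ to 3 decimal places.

μ ≈ 5.737, σ ≈ 1.170

If T ~ Lognormal(μ,σ) then ln T ~ Normal(μ,σ), so the p-quantile of ln T is μ + z_p·σ.
ln(83) = 4.419 and ln(310) = 5.737; z_{0.13} = -1.126, z_{0.5} = 0.
σ = (5.737 − 4.419)/(0 − (-1.126)) = 1.170.
μ = 4.419 − (-1.126)·1.170 = 5.737.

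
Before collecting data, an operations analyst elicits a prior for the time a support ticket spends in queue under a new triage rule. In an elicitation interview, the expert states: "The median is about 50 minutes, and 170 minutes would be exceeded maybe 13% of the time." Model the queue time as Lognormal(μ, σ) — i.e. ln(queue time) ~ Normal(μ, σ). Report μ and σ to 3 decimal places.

μ ≈ 3.912, σ ≈ 1.086

If T ~ Lognormal(μ,σ) then ln T ~ Normal(μ,σ), so the p-quantile of ln T is μ + z_p·σ.
ln(50) = 3.912 and ln(170) = 5.136; z_{0.5} = 0, z_{0.87} = 1.126.
σ = (5.136 − 3.912)/(1.126 − (0)) = 1.086.
μ = 3.912 − (0)·1.086 = 3.912.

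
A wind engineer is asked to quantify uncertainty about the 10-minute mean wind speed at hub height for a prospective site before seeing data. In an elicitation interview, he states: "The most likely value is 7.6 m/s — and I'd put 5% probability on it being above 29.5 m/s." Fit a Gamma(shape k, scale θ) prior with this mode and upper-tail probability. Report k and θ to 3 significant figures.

Gamma(k,θ) with k>1 has mode (k−1)θ, so θ = 7.6/(k−1).
Need P(X < 29.5) = 0.95 with θ tied to k this way. Start at k = 2, θ = 7.6: P(X<29.5) ≈ 0.899.
Too low — raise k to concentrate. Iterating converges to k ≈ 2.38.
Then θ = 7.6/(2.38−1) ≈ 5.52.

k ≈ 2.38, θ ≈ 5.52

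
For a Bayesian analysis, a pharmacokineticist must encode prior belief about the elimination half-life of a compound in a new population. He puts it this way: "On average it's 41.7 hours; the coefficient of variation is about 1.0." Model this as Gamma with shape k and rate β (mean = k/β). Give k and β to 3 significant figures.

k ≈ 1, β ≈ 0.024

For Gamma(k, rate β): mean = k/β, variance = k/β², so CV = 1/√k.
CV = 1.0, hence k = 1/CV² = 1.
Then β = k/mean = 1/41.7 = 0.024.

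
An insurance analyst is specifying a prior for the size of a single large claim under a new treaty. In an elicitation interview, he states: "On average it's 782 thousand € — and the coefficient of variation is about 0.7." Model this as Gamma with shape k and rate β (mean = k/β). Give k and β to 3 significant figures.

For Gamma(k, rate β): mean = k/β, variance = k/β², so CV = 1/√k.
CV = 0.7, hence k = 1/CV² = 2.04.
Then β = k/mean = 2.04/782 = 0.00261.

k ≈ 2.04, β ≈ 0.00261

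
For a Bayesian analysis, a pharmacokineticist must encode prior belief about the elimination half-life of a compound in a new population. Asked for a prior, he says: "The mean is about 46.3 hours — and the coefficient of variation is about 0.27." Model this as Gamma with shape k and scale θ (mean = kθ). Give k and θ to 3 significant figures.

For Gamma(k, scale θ): mean = kθ, variance = kθ², so CV = 1/√k.
CV = 0.27, hence k = 1/CV² = 13.7.
Then θ = mean/k = 46.3/13.7 = 3.38.

k ≈ 13.7, θ ≈ 3.38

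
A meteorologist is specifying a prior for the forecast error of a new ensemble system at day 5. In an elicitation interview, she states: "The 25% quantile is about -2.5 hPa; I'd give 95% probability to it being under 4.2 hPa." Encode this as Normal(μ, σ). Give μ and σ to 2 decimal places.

μ = -0.55, σ = 2.89

For Normal(μ,σ), the p-quantile is μ + z_p·σ. Here z_{0.25} = -0.6745, z_{0.95} = 1.645.
So -2.5 = μ − 0.6745σ and 4.2 = μ + 1.645σ.
Subtracting: σ = (4.2 − -2.5)/(1.645 − (-0.6745)) = 2.89.
Then μ = -2.5 − (-0.6745)·2.89 = -0.55.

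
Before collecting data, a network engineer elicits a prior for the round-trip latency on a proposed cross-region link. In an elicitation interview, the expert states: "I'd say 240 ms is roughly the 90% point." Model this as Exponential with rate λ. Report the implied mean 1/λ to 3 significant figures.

P(T < 240.0) = 1 − e^(−λ·240.0) = 0.9, so λ = −ln(1−0.9)/240.0 = −ln(0.1)/240.0 = 0.00959.
Mean = 1/λ = 104 ms.

mean ≈ 104 ms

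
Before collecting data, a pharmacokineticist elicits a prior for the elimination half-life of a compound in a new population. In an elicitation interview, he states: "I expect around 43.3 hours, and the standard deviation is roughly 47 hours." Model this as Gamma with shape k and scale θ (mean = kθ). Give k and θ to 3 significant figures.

k ≈ 0.849, θ ≈ 51

For Gamma(k, scale θ): mean = kθ, variance = kθ², so CV = 1/√k.
CV = SD/mean = 47/43.3 = 1.085, hence k = 1/CV² = 0.849.
Then θ = mean/k = 43.3/0.849 = 51.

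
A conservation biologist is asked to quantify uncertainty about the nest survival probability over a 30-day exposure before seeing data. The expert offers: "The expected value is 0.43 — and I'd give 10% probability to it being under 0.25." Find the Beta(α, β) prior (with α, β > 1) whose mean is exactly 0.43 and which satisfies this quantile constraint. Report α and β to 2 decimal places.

α ≈ 5.01, β ≈ 6.64

With mean 0.43 fixed, write α = 0.43s, β = 0.57s where s = α+β.
Need P(θ < 0.25) = 0.1 under Beta(0.43s, 0.57s). Normal approximation: (q−m)/√(m(1−m)/s) ≈ z_{0.1} = -1.28, so s ≈ 0.43·0.57·(-1.28)²/(0.25−0.43)² = 12.4.
At s = 12.4: P(θ<0.25) ≈ 0.092. Adjusting to match 0.1 gives s ≈ 11.65.
So α = 0.43·11.65 ≈ 5.01, β = 0.57·11.65 ≈ 6.64.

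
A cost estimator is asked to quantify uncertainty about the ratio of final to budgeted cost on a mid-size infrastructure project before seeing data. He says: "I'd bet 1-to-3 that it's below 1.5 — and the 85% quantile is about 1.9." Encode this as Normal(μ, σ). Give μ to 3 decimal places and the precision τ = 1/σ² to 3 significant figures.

The p-quantile of Normal(μ,σ) is μ + z_p·σ, with z_{0.25} = -0.6745 and z_{0.85} = 1.036.
Eliminate σ: μ = (z₂·x₁ − z₁·x₂)/(z₂ − z₁) = (1.036·1.5 − (-0.6745)·1.9)/1.711 = 1.658.
Then σ = (x₂ − x₁)/(z₂ − z₁) = (1.9 − 1.5)/1.711 = 0.234.
Precision τ = 1/σ² = 1/0.2338² = 18.3.

μ = 1.658, τ = 18.3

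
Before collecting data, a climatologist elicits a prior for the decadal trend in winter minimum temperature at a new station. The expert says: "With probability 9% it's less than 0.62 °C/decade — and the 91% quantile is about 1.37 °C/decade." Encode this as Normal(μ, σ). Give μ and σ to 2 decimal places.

μ = 1.00, σ = 0.28

For Normal(μ,σ), the p-quantile is μ + z_p·σ. Here z_{0.09} = -1.341, z_{0.91} = 1.341.
So 0.62 = μ − 1.341σ and 1.37 = μ + 1.341σ.
Subtracting: σ = (1.37 − 0.62)/(1.341 − (-1.341)) = 0.28.
Then μ = 0.62 − (-1.341)·0.28 = 1.00.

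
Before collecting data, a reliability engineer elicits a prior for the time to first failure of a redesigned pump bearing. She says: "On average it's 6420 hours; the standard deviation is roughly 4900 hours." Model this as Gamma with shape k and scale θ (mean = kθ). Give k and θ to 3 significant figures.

k ≈ 1.72, θ ≈ 3740

For Gamma(k, scale θ): mean = kθ, variance = kθ², so CV = 1/√k.
CV = SD/mean = 4900/6420 = 0.7632, hence k = 1/CV² = 1.72.
Then θ = mean/k = 6420/1.72 = 3740.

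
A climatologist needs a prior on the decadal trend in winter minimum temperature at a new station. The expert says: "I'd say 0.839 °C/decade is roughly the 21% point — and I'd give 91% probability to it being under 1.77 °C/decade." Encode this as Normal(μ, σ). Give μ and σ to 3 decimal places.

The p-quantile of Normal(μ,σ) is μ + z_p·σ, with z_{0.21} = -0.8064 and z_{0.91} = 1.341.
Eliminate σ: μ = (z₂·x₁ − z₁·x₂)/(z₂ − z₁) = (1.341·0.839 − (-0.8064)·1.77)/2.147 = 1.189.
Then σ = (x₂ − x₁)/(z₂ − z₁) = (1.77 − 0.839)/2.147 = 0.434.

μ = 1.189, σ = 0.434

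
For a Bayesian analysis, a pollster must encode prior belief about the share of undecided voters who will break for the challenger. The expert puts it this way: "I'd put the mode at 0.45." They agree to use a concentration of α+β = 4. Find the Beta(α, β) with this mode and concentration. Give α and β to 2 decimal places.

α = 1.90, β = 2.10

For α,β > 1 the Beta mode is (α−1)/(α+β−2). With α+β = 4, the mode is (α−1)/2.
Set (α−1)/2 = 0.45 → α = 1 + 0.45·2 = 1.90.
β = 4 − α = 2.10.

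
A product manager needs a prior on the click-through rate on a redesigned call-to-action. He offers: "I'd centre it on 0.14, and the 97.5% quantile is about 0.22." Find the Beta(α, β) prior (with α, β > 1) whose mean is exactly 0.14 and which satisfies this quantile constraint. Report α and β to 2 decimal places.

With mean 0.14 fixed, write α = 0.14s, β = 0.86s where s = α+β.
Need P(θ < 0.22) = 0.975 under Beta(0.14s, 0.86s). Normal approximation: (q−m)/√(m(1−m)/s) ≈ z_{0.975} = 1.96, so s ≈ 0.14·0.86·(1.96)²/(0.22−0.14)² = 72.3.
At s = 72.3: P(θ<0.22) ≈ 0.964. Adjusting to match 0.975 gives s ≈ 86.65.
So α = 0.14·86.65 ≈ 12.13, β = 0.86·86.65 ≈ 74.52.

α ≈ 12.13, β ≈ 74.52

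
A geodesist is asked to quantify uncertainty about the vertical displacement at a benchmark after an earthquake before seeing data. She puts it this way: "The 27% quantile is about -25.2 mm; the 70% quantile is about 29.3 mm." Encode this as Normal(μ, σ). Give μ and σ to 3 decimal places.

μ = 4.169, σ = 47.924

For Normal(μ,σ), the p-quantile is μ + z_p·σ. Here z_{0.27} = -0.6128, z_{0.7} = 0.5244.
So -25.2 = μ − 0.6128σ and 29.3 = μ + 0.5244σ.
Subtracting: σ = (29.3 − -25.2)/(0.5244 − (-0.6128)) = 47.924.
Then μ = -25.2 − (-0.6128)·47.924 = 4.169.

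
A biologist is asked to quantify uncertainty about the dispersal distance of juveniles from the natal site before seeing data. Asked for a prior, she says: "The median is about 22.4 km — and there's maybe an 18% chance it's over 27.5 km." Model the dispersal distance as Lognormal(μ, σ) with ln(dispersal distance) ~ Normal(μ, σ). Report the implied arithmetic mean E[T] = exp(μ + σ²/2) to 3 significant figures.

If T ~ Lognormal(μ,σ) then ln T ~ Normal(μ,σ), so the p-quantile of ln T is μ + z_p·σ.
ln(22.4) = 3.109 and ln(27.5) = 3.314; z_{0.5} = 0, z_{0.82} = 0.9154.
σ = (3.314 − 3.109)/(0.9154 − (0)) = 0.224.
μ = 3.109 − (0)·0.224 = 3.109.
E[T] = exp(μ + σ²/2) = exp(3.109 + 0.0251) = 23 km.

E[T] ≈ 23 km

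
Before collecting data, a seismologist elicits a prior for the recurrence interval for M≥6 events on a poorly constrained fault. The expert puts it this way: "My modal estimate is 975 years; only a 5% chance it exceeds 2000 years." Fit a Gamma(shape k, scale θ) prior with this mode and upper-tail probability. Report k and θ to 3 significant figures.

k ≈ 6.36, θ ≈ 182

Gamma(k,θ) with k>1 has mode (k−1)θ, so θ = 975/(k−1).
Need P(X < 2000) = 0.95 with θ tied to k this way. Start at k = 2, θ = 975: P(X<2000) ≈ 0.608.
Too low — raise k to concentrate. Iterating converges to k ≈ 6.36.
Then θ = 975/(6.36−1) ≈ 182.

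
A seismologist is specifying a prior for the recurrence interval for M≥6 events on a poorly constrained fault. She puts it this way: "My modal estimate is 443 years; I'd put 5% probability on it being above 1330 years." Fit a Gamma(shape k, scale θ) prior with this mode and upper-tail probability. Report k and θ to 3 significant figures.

k ≈ 3.19, θ ≈ 202

Gamma(k,θ) with k>1 has mode (k−1)θ, so θ = 443/(k−1).
Need P(X < 1330) = 0.95 with θ tied to k this way. Start at k = 2, θ = 443: P(X<1330) ≈ 0.801.
Too low — raise k to concentrate. Iterating converges to k ≈ 3.19.
Then θ = 443/(3.19−1) ≈ 202.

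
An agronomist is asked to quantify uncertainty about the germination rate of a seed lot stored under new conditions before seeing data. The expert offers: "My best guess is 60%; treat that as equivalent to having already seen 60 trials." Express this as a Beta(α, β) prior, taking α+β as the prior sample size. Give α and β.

α = 36, β = 24

Under the effective-sample-size interpretation, Beta(α, β) has prior mean α/(α+β) and prior sample size α+β.
So α+β = 60 and α/(α+β) = 0.6, giving α = 0.6·60 = 36 and β = 60 − 36 = 24.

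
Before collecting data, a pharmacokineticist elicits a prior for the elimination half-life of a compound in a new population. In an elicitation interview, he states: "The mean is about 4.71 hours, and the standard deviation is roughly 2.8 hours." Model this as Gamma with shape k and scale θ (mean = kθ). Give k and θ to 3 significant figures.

For Gamma(k, scale θ): mean = kθ, variance = kθ², so CV = 1/√k.
CV = SD/mean = 2.8/4.71 = 0.5945, hence k = 1/CV² = 2.83.
Then θ = mean/k = 4.71/2.83 = 1.66.

k ≈ 2.83, θ ≈ 1.66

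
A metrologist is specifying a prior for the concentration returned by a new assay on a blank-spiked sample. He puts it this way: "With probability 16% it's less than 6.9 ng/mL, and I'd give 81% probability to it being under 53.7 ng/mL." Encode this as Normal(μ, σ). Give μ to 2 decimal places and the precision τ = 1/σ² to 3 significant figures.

For Normal(μ,σ), the p-quantile is μ + z_p·σ. Here z_{0.16} = -0.9945, z_{0.81} = 0.8779.
So 6.9 = μ − 0.9945σ and 53.7 = μ + 0.8779σ.
Subtracting: σ = (53.7 − 6.9)/(0.8779 − (-0.9945)) = 25.00.
Then μ = 6.9 − (-0.9945)·25.00 = 31.76.
Precision τ = 1/σ² = 1/25² = 0.0016.

μ = 31.76, τ = 0.0016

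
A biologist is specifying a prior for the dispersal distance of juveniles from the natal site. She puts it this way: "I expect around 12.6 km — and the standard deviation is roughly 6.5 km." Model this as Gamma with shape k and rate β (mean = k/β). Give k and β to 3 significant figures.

k ≈ 3.76, β ≈ 0.298

For Gamma(k, rate β): mean = k/β, variance = k/β², so CV = 1/√k.
CV = SD/mean = 6.5/12.6 = 0.5159, hence k = 1/CV² = 3.76.
Then β = k/mean = 3.76/12.6 = 0.298.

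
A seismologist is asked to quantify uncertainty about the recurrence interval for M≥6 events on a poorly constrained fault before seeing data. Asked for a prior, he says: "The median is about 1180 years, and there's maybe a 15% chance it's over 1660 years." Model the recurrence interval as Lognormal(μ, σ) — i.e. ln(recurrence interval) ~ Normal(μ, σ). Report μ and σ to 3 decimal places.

μ ≈ 7.073, σ ≈ 0.329

If T ~ Lognormal(μ,σ) then ln T ~ Normal(μ,σ), so the p-quantile of ln T is μ + z_p·σ.
ln(1180) = 7.073 and ln(1660) = 7.415; z_{0.5} = 0, z_{0.85} = 1.036.
σ = (7.415 − 7.073)/(1.036 − (0)) = 0.329.
μ = 7.073 − (0)·0.329 = 7.073.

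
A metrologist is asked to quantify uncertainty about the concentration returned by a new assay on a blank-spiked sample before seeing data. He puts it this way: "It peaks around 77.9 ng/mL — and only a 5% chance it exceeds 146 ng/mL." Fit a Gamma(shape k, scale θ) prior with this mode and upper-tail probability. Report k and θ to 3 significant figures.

k ≈ 8.05, θ ≈ 11.1

Gamma(k,θ) with k>1 has mode (k−1)θ, so θ = 77.9/(k−1).
Need P(X < 146) = 0.95 with θ tied to k this way. Start at k = 2, θ = 77.9: P(X<146) ≈ 0.559.
Too low — raise k to concentrate. Iterating converges to k ≈ 8.05.
Then θ = 77.9/(8.05−1) ≈ 11.1.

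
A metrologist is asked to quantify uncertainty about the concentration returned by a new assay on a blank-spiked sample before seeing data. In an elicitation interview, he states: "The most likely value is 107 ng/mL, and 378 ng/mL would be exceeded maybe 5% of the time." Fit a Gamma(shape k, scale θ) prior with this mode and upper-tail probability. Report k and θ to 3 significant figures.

k ≈ 2.62, θ ≈ 66.1

Gamma(k,θ) with k>1 has mode (k−1)θ, so θ = 107/(k−1).
Need P(X < 378) = 0.95 with θ tied to k this way. Start at k = 2, θ = 107: P(X<378) ≈ 0.868.
Too low — raise k to concentrate. Iterating converges to k ≈ 2.62.
Then θ = 107/(2.62−1) ≈ 66.1.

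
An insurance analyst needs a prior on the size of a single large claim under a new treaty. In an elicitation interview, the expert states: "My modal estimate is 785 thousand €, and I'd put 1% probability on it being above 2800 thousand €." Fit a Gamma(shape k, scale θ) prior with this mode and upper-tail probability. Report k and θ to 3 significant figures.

Gamma(k,θ) with k>1 has mode (k−1)θ, so θ = 785/(k−1).
Need P(X < 2800) = 0.99 with θ tied to k this way. Start at k = 2, θ = 785: P(X<2800) ≈ 0.871.
Too low — raise k to concentrate. Iterating converges to k ≈ 3.67.
Then θ = 785/(3.67−1) ≈ 295.

k ≈ 3.67, θ ≈ 295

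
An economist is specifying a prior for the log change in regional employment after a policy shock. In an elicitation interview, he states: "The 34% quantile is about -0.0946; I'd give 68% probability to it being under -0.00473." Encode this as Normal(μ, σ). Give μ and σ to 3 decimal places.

μ = -0.052, σ = 0.102

For Normal(μ,σ), the p-quantile is μ + z_p·σ. Here z_{0.34} = -0.4125, z_{0.68} = 0.4677.
So -0.0946 = μ − 0.4125σ and -0.00473 = μ + 0.4677σ.
Subtracting: σ = (-0.00473 − -0.0946)/(0.4677 − (-0.4125)) = 0.102.
Then μ = -0.0946 − (-0.4125)·0.102 = -0.052.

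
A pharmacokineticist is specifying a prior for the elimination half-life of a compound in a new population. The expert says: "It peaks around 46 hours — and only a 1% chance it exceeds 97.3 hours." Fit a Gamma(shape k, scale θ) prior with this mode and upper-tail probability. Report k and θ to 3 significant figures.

Gamma(k,θ) with k>1 has mode (k−1)θ, so θ = 46/(k−1).
Need P(X < 97.3) = 0.99 with θ tied to k this way. Start at k = 2, θ = 46: P(X<97.3) ≈ 0.624.
Too low — raise k to concentrate. Iterating converges to k ≈ 9.66.
Then θ = 46/(9.66−1) ≈ 5.31.

k ≈ 9.66, θ ≈ 5.31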